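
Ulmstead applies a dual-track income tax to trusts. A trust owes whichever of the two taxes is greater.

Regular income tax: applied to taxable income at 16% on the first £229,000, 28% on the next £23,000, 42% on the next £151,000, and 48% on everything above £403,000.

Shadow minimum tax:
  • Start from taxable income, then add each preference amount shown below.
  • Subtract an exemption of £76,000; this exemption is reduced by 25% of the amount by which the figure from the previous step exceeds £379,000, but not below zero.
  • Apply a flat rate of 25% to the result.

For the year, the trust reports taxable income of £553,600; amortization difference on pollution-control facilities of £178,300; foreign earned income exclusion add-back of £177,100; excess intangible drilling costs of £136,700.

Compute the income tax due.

£261,425

Regular income tax:
  £229,000 × 16% = £36,640
  £23,000 × 28% = £6,440
  £151,000 × 42% = £63,420
  £150,600 × 48% = £72,288
  → £178,788

Shadow minimum tax:
  Adjusted income: £553,600 + £178,300 + £177,100 + £136,700 = £1,045,700
  Exemption: 25% × (£1,045,700 − £379,000) = £166,675 ≥ £76,000, so the exemption is fully phased out
  Base: £1,045,700 − £0 = £1,045,700
  £1,045,700 × 25% = £261,425

£261,425 > £178,788, so the shadow minimum tax is the binding amount.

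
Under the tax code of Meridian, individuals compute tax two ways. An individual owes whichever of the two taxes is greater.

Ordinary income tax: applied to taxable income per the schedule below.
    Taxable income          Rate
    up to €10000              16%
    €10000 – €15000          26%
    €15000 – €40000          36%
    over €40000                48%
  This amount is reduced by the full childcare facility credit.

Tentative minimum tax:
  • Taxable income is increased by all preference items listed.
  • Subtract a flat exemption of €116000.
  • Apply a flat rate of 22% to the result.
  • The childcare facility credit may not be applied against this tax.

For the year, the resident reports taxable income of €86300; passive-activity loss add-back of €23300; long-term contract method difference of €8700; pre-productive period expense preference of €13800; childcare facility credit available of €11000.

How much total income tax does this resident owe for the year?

Tentative minimum tax:
  Adjusted income: €86300 + €23300 + €8700 + €13800 = €132100
  Less exemption €116000 → base €16100
  €16100 × 22% = €3542

Ordinary income tax:
  €10000 × 16% = €1600
  €5000 × 26% = €1300
  €25000 × 36% = €9000
  €46300 × 48% = €22224
  → €34124
  Less childcare facility credit €11000 → €23124

€23124 > €3542, so the ordinary income tax governs.

€23124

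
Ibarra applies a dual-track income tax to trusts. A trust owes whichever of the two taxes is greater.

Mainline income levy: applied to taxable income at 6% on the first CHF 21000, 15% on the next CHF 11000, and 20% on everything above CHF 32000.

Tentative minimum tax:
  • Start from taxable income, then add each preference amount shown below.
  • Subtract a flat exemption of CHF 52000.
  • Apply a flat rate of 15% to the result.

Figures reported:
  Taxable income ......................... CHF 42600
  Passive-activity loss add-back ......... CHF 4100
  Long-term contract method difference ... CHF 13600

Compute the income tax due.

CHF 5030

Mainline income levy:
  CHF 21000 × 6% = CHF 1260
  CHF 11000 × 15% = CHF 1650
  CHF 10600 × 20% = CHF 2120
  → CHF 5030

Tentative minimum tax:
  Adjusted income: CHF 42600 + CHF 4100 + CHF 13600 = CHF 60300
  Less exemption CHF 52000 → base CHF 8300
  CHF 8300 × 15% = CHF 1245

CHF 5030 > CHF 1245, so the mainline income levy governs.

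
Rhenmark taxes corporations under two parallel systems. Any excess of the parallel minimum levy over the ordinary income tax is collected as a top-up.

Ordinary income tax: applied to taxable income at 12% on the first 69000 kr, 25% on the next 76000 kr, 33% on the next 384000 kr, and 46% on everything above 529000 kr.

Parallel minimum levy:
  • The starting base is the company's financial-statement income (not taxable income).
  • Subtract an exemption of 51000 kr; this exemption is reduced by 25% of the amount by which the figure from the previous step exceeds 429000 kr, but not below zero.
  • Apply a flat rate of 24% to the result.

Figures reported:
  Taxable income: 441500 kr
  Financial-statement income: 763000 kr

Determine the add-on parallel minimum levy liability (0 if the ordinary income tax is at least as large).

Parallel minimum levy:
  Base (financial-statement income): 763000 kr
  Exemption: 25% × (763000 kr − 429000 kr) = 83500 kr ≥ 51000 kr, so the exemption is fully phased out
  Base: 763000 kr − 0 kr = 763000 kr
  763000 kr × 24% = 183120 kr

Ordinary income tax:
  69000 kr × 12% = 8280 kr
  76000 kr × 25% = 19000 kr
  296500 kr × 33% = 97845 kr
  → 125125 kr

Excess of parallel minimum levy over ordinary income tax: 183120 kr − 125125 kr = 57995 kr.

57995 kr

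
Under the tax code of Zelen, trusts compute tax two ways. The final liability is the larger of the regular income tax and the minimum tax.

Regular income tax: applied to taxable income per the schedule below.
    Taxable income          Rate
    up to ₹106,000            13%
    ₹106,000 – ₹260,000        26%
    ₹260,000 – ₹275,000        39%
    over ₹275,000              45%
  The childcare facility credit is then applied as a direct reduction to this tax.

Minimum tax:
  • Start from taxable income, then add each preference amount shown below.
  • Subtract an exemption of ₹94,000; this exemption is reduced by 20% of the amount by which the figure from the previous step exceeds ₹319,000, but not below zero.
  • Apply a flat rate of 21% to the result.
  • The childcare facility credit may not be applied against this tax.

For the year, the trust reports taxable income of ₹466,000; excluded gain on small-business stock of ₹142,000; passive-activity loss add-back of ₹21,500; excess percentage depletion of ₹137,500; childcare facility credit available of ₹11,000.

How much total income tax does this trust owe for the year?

Minimum tax:
  Adjusted income: ₹466,000 + ₹142,000 + ₹21,500 + ₹137,500 = ₹767,000
  Exemption: ₹94,000 − 20% × (₹767,000 − ₹319,000) = ₹94,000 − ₹89,600 = ₹4,400
  Base: ₹767,000 − ₹4,400 = ₹762,600
  ₹762,600 × 21% = ₹160,146

Regular income tax:
  ₹106,000 × 13% = ₹13,780
  ₹154,000 × 26% = ₹40,040
  ₹15,000 × 39% = ₹5,850
  ₹191,000 × 45% = ₹85,950
  → ₹145,620
  Less childcare facility credit ₹11,000 → ₹134,620

₹160,146 > ₹134,620, so the minimum tax is the binding amount.

₹160,146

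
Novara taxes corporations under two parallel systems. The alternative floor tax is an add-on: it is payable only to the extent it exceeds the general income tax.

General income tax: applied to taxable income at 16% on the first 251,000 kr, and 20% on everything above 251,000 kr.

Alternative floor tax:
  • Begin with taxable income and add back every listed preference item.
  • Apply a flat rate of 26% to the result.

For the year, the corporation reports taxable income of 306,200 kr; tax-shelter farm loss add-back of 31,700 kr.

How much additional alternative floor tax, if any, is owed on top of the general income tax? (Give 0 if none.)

36,654 kr

General income tax:
  251,000 kr × 16% = 40,160 kr
  55,200 kr × 20% = 11,040 kr
  → 51,200 kr

Alternative floor tax:
  Adjusted income: 306,200 kr + 31,700 kr = 337,900 kr
  337,900 kr × 26% = 87,854 kr

Excess of alternative floor tax over general income tax: 87,854 kr − 51,200 kr = 36,654 kr.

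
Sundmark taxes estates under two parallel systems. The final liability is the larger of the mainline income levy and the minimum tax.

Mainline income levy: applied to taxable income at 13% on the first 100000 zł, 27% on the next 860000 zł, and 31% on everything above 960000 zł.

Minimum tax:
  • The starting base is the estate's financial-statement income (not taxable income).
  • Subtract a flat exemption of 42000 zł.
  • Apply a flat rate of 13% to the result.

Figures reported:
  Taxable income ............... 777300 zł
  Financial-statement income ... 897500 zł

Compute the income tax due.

195871 zł

Minimum tax:
  Base (financial-statement income): 897500 zł
  Less exemption 42000 zł → base 855500 zł
  855500 zł × 13% = 111215 zł

Mainline income levy:
  100000 zł × 13% = 13000 zł
  677300 zł × 27% = 182871 zł
  → 195871 zł

195871 zł > 111215 zł, so the mainline income levy governs.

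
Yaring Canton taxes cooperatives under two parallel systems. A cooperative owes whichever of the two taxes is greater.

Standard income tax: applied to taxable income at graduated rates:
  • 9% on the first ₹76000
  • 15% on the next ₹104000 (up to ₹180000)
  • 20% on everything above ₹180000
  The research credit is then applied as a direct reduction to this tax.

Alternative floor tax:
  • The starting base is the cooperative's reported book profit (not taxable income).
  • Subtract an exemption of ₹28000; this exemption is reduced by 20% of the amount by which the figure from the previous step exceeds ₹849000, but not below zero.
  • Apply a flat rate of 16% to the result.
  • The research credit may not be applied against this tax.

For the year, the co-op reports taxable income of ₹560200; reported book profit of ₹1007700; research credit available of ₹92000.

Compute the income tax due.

Standard income tax:
  ₹76000 × 9% = ₹6840
  ₹104000 × 15% = ₹15600
  ₹380200 × 20% = ₹76040
  → ₹98480
  Less research credit ₹92000 → ₹6480

Alternative floor tax:
  Base (reported book profit): ₹1007700
  Exemption: 20% × (₹1007700 − ₹849000) = ₹31740 ≥ ₹28000, so the exemption is fully phased out
  Base: ₹1007700 − ₹0 = ₹1007700
  ₹1007700 × 16% = ₹161232

₹161232 > ₹6480, so the alternative floor tax is the binding amount.

₹161232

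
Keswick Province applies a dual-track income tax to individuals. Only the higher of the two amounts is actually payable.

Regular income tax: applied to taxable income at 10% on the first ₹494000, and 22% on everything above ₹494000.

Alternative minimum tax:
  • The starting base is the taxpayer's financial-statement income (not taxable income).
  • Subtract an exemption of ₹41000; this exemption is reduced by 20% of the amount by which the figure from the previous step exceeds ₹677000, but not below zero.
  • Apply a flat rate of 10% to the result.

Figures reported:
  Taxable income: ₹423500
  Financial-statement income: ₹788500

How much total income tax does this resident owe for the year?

Alternative minimum tax:
  Base (financial-statement income): ₹788500
  Exemption: ₹41000 − 20% × (₹788500 − ₹677000) = ₹41000 − ₹22300 = ₹18700
  Base: ₹788500 − ₹18700 = ₹769800
  ₹769800 × 10% = ₹76980

Regular income tax:
  ₹423500 × 10% = ₹42350

₹76980 > ₹42350, so the alternative minimum tax is the binding amount.

₹76980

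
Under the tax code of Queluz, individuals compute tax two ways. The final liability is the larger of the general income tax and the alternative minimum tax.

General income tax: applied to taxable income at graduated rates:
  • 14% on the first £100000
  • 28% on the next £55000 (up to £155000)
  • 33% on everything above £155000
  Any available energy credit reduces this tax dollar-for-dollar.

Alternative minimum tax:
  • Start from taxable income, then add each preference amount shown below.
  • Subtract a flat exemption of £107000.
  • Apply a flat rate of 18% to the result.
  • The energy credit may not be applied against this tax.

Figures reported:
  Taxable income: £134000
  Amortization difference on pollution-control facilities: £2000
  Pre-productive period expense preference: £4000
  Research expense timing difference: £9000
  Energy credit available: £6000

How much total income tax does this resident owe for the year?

£17520

Alternative minimum tax:
  Adjusted income: £134000 + £2000 + £4000 + £9000 = £149000
  Less exemption £107000 → base £42000
  £42000 × 18% = £7560

General income tax:
  £100000 × 14% = £14000
  £34000 × 28% = £9520
  → £23520
  Less energy credit £6000 → £17520

£17520 > £7560, so the general income tax governs.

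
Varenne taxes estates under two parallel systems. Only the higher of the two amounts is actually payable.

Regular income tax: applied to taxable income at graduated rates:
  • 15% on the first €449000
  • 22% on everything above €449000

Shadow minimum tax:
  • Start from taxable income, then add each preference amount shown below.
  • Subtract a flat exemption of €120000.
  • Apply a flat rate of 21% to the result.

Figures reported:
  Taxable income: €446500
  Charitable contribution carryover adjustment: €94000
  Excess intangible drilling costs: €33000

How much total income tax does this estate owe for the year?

Regular income tax:
  €446500 × 15% = €66975

Shadow minimum tax:
  Adjusted income: €446500 + €94000 + €33000 = €573500
  Less exemption €120000 → base €453500
  €453500 × 21% = €95235

€95235 > €66975, so the shadow minimum tax is the binding amount.

€95235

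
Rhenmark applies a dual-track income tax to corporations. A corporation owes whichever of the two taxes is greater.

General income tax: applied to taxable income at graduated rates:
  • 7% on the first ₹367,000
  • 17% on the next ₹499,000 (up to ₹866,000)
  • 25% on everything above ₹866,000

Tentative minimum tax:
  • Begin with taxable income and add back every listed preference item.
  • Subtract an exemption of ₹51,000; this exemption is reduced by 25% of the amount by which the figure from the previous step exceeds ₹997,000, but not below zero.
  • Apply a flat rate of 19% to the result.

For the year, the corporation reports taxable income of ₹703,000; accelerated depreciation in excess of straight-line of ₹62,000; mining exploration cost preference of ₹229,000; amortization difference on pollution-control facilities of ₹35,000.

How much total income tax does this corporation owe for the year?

Tentative minimum tax:
  Adjusted income: ₹703,000 + ₹62,000 + ₹229,000 + ₹35,000 = ₹1,029,000
  Exemption: ₹51,000 − 25% × (₹1,029,000 − ₹997,000) = ₹51,000 − ₹8,000 = ₹43,000
  Base: ₹1,029,000 − ₹43,000 = ₹986,000
  ₹986,000 × 19% = ₹187,340

General income tax:
  ₹367,000 × 7% = ₹25,690
  ₹336,000 × 17% = ₹57,120
  → ₹82,810

₹187,340 > ₹82,810, so the tentative minimum tax is the binding amount.

₹187,340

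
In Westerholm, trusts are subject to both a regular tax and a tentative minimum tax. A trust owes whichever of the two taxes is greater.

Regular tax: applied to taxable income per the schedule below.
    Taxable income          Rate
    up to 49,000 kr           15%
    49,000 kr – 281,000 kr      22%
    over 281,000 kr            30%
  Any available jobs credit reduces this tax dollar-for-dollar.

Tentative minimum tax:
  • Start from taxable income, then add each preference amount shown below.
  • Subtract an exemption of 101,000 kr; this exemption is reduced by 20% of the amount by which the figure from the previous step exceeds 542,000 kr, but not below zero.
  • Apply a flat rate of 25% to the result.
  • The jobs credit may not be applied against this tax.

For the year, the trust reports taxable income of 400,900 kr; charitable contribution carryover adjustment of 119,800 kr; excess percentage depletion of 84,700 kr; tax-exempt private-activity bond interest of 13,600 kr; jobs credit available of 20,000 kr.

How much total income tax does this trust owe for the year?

Regular tax:
  49,000 kr × 15% = 7,350 kr
  232,000 kr × 22% = 51,040 kr
  119,900 kr × 30% = 35,970 kr
  → 94,360 kr
  Less jobs credit 20,000 kr → 74,360 kr

Tentative minimum tax:
  Adjusted income: 400,900 kr + 119,800 kr + 84,700 kr + 13,600 kr = 619,000 kr
  Exemption: 101,000 kr − 20% × (619,000 kr − 542,000 kr) = 101,000 kr − 15,400 kr = 85,600 kr
  Base: 619,000 kr − 85,600 kr = 533,400 kr
  533,400 kr × 25% = 133,350 kr

133,350 kr > 74,360 kr, so the tentative minimum tax is the binding amount.

133,350 kr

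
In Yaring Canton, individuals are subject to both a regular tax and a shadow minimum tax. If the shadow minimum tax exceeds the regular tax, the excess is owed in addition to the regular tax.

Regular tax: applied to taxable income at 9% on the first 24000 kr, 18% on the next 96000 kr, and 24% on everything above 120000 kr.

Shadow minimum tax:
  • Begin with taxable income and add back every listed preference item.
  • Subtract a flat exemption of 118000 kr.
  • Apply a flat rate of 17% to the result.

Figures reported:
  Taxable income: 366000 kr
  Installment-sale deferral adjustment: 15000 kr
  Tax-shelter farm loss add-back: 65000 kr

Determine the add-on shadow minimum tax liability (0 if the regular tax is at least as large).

Shadow minimum tax:
  Adjusted income: 366000 kr + 15000 kr + 65000 kr = 446000 kr
  Less exemption 118000 kr → base 328000 kr
  328000 kr × 17% = 55760 kr

Regular tax:
  24000 kr × 9% = 2160 kr
  96000 kr × 18% = 17280 kr
  246000 kr × 24% = 59040 kr
  → 78480 kr

55760 kr ≤ 78480 kr, so no add-on is due.

0 kr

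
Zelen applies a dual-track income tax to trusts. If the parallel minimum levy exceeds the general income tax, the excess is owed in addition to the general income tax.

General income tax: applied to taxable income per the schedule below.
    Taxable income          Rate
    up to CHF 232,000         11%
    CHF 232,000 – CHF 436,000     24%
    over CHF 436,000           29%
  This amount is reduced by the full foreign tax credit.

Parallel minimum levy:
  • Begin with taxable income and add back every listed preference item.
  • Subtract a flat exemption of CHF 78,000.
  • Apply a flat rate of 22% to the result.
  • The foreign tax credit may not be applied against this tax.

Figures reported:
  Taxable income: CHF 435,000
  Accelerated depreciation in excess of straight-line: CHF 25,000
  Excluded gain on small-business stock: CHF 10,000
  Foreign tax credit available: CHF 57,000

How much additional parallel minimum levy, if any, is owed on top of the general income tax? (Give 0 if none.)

General income tax:
  CHF 232,000 × 11% = CHF 25,520
  CHF 203,000 × 24% = CHF 48,720
  → CHF 74,240
  Less foreign tax credit CHF 57,000 → CHF 17,240

Parallel minimum levy:
  Adjusted income: CHF 435,000 + CHF 25,000 + CHF 10,000 = CHF 470,000
  Less exemption CHF 78,000 → base CHF 392,000
  CHF 392,000 × 22% = CHF 86,240

Excess of parallel minimum levy over general income tax: CHF 86,240 − CHF 17,240 = CHF 69,000.

CHF 69,000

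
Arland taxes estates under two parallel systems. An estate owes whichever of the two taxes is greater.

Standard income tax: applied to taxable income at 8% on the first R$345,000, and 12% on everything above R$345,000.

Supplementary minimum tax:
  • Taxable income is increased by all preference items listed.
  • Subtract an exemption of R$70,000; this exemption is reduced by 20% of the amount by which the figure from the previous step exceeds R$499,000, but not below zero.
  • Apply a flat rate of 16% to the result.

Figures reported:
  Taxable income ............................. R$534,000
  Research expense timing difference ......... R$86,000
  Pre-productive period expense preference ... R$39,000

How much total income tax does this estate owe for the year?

R$99,360

Standard income tax:
  R$345,000 × 8% = R$27,600
  R$189,000 × 12% = R$22,680
  → R$50,280

Supplementary minimum tax:
  Adjusted income: R$534,000 + R$86,000 + R$39,000 = R$659,000
  Exemption: R$70,000 − 20% × (R$659,000 − R$499,000) = R$70,000 − R$32,000 = R$38,000
  Base: R$659,000 − R$38,000 = R$621,000
  R$621,000 × 16% = R$99,360

R$99,360 > R$50,280, so the supplementary minimum tax is the binding amount.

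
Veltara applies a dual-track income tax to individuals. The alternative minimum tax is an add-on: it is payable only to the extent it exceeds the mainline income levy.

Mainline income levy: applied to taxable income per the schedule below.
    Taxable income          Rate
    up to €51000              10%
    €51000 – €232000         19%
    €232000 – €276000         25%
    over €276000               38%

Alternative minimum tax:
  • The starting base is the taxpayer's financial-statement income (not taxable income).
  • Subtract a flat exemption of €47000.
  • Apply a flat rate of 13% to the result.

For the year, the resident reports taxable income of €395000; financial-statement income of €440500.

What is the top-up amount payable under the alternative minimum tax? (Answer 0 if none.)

€0

Mainline income levy:
  €51000 × 10% = €5100
  €181000 × 19% = €34390
  €44000 × 25% = €11000
  €119000 × 38% = €45220
  → €95710

Alternative minimum tax:
  Base (financial-statement income): €440500
  Less exemption €47000 → base €393500
  €393500 × 13% = €51155

€51155 ≤ €95710, so no add-on is due.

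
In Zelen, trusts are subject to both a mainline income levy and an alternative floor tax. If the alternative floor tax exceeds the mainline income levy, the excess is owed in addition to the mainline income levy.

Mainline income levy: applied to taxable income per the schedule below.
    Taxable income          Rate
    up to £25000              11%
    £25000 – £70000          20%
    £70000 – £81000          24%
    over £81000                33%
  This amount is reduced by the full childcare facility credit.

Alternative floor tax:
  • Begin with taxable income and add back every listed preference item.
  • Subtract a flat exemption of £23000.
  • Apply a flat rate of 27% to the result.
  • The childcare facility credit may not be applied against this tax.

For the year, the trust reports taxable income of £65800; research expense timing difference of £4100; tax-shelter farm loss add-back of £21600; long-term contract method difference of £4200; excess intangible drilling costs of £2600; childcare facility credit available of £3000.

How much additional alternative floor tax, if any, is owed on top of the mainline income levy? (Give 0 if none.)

Mainline income levy:
  £25000 × 11% = £2750
  £40800 × 20% = £8160
  → £10910
  Less childcare facility credit £3000 → £7910

Alternative floor tax:
  Adjusted income: £65800 + £4100 + £21600 + £4200 + £2600 = £98300
  Less exemption £23000 → base £75300
  £75300 × 27% = £20331

Excess of alternative floor tax over mainline income levy: £20331 − £7910 = £12421.

£12421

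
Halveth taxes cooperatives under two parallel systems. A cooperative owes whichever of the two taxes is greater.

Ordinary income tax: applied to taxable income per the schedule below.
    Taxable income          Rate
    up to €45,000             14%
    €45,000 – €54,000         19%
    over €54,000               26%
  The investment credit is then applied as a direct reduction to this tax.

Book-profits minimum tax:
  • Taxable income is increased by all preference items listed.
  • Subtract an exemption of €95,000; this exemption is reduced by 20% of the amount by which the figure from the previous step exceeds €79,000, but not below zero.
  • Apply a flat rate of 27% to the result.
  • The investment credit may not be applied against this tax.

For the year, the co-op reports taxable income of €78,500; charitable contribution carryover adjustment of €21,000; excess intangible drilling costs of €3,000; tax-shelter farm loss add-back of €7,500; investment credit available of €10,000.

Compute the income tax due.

€5,724

Book-profits minimum tax:
  Adjusted income: €78,500 + €21,000 + €3,000 + €7,500 = €110,000
  Exemption: €95,000 − 20% × (€110,000 − €79,000) = €95,000 − €6,200 = €88,800
  Base: €110,000 − €88,800 = €21,200
  €21,200 × 27% = €5,724

Ordinary income tax:
  €45,000 × 14% = €6,300
  €9,000 × 19% = €1,710
  €24,500 × 26% = €6,370
  → €14,380
  Less investment credit €10,000 → €4,380

€5,724 > €4,380, so the book-profits minimum tax is the binding amount.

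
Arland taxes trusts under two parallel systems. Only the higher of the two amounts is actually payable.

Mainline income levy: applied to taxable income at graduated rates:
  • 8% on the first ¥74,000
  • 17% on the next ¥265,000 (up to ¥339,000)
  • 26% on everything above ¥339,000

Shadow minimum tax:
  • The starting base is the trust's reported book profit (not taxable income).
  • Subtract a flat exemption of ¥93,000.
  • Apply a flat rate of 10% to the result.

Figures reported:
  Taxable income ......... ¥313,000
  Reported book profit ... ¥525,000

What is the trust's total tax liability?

Shadow minimum tax:
  Base (reported book profit): ¥525,000
  Less exemption ¥93,000 → base ¥432,000
  ¥432,000 × 10% = ¥43,200

Mainline income levy:
  ¥74,000 × 8% = ¥5,920
  ¥239,000 × 17% = ¥40,630
  → ¥46,550

¥46,550 > ¥43,200, so the mainline income levy governs.

¥46,550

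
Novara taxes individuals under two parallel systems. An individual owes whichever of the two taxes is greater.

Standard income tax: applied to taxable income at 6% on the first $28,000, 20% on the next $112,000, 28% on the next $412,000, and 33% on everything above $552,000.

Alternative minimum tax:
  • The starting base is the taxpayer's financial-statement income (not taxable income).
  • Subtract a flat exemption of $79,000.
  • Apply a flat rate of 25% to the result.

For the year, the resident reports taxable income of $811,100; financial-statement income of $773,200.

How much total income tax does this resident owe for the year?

$224,943

Standard income tax:
  $28,000 × 6% = $1,680
  $112,000 × 20% = $22,400
  $412,000 × 28% = $115,360
  $259,100 × 33% = $85,503
  → $224,943

Alternative minimum tax:
  Base (financial-statement income): $773,200
  Less exemption $79,000 → base $694,200
  $694,200 × 25% = $173,550

$224,943 > $173,550, so the standard income tax governs.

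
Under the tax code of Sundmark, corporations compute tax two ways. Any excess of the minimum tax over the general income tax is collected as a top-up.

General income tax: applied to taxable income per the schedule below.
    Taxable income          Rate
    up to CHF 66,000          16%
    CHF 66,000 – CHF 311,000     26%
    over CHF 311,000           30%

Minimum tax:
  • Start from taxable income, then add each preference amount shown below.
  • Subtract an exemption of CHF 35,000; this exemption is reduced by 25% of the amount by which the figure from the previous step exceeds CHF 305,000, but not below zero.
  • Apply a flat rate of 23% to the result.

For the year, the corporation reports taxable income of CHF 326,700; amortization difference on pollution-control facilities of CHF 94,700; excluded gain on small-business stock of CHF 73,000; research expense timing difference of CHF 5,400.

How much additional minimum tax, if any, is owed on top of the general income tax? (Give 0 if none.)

CHF 35,984

General income tax:
  CHF 66,000 × 16% = CHF 10,560
  CHF 245,000 × 26% = CHF 63,700
  CHF 15,700 × 30% = CHF 4,710
  → CHF 78,970

Minimum tax:
  Adjusted income: CHF 326,700 + CHF 94,700 + CHF 73,000 + CHF 5,400 = CHF 499,800
  Exemption: 25% × (CHF 499,800 − CHF 305,000) = CHF 48,700 ≥ CHF 35,000, so the exemption is fully phased out
  Base: CHF 499,800 − CHF 0 = CHF 499,800
  CHF 499,800 × 23% = CHF 114,954

Excess of minimum tax over general income tax: CHF 114,954 − CHF 78,970 = CHF 35,984.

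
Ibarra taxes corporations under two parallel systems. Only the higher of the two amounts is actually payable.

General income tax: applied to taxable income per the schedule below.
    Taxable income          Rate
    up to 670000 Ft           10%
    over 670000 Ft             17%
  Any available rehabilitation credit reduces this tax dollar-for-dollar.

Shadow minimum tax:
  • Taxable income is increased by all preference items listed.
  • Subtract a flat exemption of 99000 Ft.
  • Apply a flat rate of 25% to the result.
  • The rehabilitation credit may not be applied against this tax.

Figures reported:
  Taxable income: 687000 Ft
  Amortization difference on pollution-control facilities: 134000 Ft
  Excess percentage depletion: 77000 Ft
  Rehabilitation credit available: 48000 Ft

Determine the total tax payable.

199750 Ft

Shadow minimum tax:
  Adjusted income: 687000 Ft + 134000 Ft + 77000 Ft = 898000 Ft
  Less exemption 99000 Ft → base 799000 Ft
  799000 Ft × 25% = 199750 Ft

General income tax:
  670000 Ft × 10% = 67000 Ft
  17000 Ft × 17% = 2890 Ft
  → 69890 Ft
  Less rehabilitation credit 48000 Ft → 21890 Ft

199750 Ft > 21890 Ft, so the shadow minimum tax is the binding amount.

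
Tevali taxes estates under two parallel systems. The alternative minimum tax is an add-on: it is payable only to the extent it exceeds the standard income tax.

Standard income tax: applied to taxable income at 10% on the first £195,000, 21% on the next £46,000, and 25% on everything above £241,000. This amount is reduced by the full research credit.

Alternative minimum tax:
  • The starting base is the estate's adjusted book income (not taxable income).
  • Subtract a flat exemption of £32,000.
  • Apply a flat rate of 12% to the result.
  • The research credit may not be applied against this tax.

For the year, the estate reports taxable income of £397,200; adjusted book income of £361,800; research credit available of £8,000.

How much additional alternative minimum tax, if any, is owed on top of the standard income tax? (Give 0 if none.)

Alternative minimum tax:
  Base (adjusted book income): £361,800
  Less exemption £32,000 → base £329,800
  £329,800 × 12% = £39,576

Standard income tax:
  £195,000 × 10% = £19,500
  £46,000 × 21% = £9,660
  £156,200 × 25% = £39,050
  → £68,210
  Less research credit £8,000 → £60,210

£39,576 ≤ £60,210, so no add-on is due.

£0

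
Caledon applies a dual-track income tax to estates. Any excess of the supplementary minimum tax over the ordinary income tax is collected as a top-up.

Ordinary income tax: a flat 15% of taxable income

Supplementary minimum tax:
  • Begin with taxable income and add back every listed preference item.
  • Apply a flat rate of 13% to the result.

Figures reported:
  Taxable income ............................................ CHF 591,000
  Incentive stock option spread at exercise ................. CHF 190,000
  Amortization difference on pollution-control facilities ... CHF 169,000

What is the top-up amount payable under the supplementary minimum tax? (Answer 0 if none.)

CHF 34,850

Supplementary minimum tax:
  Adjusted income: CHF 591,000 + CHF 190,000 + CHF 169,000 = CHF 950,000
  CHF 950,000 × 13% = CHF 123,500

Ordinary income tax:
  CHF 591,000 × 15% = CHF 88,650

Excess of supplementary minimum tax over ordinary income tax: CHF 123,500 − CHF 88,650 = CHF 34,850.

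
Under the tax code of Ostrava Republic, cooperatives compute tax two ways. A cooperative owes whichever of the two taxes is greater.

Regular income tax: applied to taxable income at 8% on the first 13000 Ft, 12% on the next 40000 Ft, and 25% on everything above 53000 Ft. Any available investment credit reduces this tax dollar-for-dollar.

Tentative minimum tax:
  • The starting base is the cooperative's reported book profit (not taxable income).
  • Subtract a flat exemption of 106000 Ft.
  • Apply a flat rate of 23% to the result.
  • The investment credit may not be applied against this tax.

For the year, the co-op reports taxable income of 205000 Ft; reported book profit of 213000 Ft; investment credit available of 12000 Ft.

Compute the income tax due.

31840 Ft

Regular income tax:
  13000 Ft × 8% = 1040 Ft
  40000 Ft × 12% = 4800 Ft
  152000 Ft × 25% = 38000 Ft
  → 43840 Ft
  Less investment credit 12000 Ft → 31840 Ft

Tentative minimum tax:
  Base (reported book profit): 213000 Ft
  Less exemption 106000 Ft → base 107000 Ft
  107000 Ft × 23% = 24610 Ft

31840 Ft > 24610 Ft, so the regular income tax governs.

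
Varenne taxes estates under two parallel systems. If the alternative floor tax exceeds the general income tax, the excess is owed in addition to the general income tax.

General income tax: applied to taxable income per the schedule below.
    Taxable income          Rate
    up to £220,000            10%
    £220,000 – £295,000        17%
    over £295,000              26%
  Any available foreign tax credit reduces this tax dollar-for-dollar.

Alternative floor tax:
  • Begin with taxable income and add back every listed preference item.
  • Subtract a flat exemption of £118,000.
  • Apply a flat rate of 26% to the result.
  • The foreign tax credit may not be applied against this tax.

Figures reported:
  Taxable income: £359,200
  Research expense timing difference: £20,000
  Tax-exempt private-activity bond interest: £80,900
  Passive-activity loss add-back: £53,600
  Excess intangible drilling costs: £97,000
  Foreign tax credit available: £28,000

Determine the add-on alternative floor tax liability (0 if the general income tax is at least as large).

£104,660

General income tax:
  £220,000 × 10% = £22,000
  £75,000 × 17% = £12,750
  £64,200 × 26% = £16,692
  → £51,442
  Less foreign tax credit £28,000 → £23,442

Alternative floor tax:
  Adjusted income: £359,200 + £20,000 + £80,900 + £53,600 + £97,000 = £610,700
  Less exemption £118,000 → base £492,700
  £492,700 × 26% = £128,102

Excess of alternative floor tax over general income tax: £128,102 − £23,442 = £104,660.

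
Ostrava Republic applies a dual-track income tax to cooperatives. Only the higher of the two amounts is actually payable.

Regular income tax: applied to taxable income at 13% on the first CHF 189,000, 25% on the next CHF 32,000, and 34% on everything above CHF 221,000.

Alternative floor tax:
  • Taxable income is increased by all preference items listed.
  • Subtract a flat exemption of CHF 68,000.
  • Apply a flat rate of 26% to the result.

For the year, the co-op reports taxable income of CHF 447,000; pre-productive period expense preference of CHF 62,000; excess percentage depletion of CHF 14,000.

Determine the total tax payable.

CHF 118,300

Alternative floor tax:
  Adjusted income: CHF 447,000 + CHF 62,000 + CHF 14,000 = CHF 523,000
  Less exemption CHF 68,000 → base CHF 455,000
  CHF 455,000 × 26% = CHF 118,300

Regular income tax:
  CHF 189,000 × 13% = CHF 24,570
  CHF 32,000 × 25% = CHF 8,000
  CHF 226,000 × 34% = CHF 76,840
  → CHF 109,410

CHF 118,300 > CHF 109,410, so the alternative floor tax is the binding amount.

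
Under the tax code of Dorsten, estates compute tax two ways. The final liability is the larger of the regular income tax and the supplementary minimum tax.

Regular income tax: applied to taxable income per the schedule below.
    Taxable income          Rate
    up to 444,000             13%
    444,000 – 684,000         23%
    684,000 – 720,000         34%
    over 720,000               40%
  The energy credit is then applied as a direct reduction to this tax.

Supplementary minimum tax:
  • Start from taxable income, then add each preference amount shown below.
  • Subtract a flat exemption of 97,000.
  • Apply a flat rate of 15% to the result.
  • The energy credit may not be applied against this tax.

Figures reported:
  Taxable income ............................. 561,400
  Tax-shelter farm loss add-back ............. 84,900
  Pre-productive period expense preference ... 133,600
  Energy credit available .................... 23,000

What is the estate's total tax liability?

Supplementary minimum tax:
  Adjusted income: 561,400 + 84,900 + 133,600 = 779,900
  Less exemption 97,000 → base 682,900
  682,900 × 15% = 102,435

Regular income tax:
  444,000 × 13% = 57,720
  117,400 × 23% = 27,002
  → 84,722
  Less energy credit 23,000 → 61,722

102,435 > 61,722, so the supplementary minimum tax is the binding amount.

102,435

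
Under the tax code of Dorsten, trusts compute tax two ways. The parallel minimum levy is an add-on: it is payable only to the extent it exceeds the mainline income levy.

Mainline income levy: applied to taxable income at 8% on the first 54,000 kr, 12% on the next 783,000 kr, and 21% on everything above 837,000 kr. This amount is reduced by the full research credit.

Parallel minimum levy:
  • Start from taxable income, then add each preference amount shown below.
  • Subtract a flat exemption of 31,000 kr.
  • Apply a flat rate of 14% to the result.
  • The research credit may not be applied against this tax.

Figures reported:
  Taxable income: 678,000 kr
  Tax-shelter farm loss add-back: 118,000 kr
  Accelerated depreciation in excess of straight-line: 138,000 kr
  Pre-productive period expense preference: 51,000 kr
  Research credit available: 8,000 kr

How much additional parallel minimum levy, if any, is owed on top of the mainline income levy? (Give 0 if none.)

62,360 kr

Parallel minimum levy:
  Adjusted income: 678,000 kr + 118,000 kr + 138,000 kr + 51,000 kr = 985,000 kr
  Less exemption 31,000 kr → base 954,000 kr
  954,000 kr × 14% = 133,560 kr

Mainline income levy:
  54,000 kr × 8% = 4,320 kr
  624,000 kr × 12% = 74,880 kr
  → 79,200 kr
  Less research credit 8,000 kr → 71,200 kr

Excess of parallel minimum levy over mainline income levy: 133,560 kr − 71,200 kr = 62,360 kr.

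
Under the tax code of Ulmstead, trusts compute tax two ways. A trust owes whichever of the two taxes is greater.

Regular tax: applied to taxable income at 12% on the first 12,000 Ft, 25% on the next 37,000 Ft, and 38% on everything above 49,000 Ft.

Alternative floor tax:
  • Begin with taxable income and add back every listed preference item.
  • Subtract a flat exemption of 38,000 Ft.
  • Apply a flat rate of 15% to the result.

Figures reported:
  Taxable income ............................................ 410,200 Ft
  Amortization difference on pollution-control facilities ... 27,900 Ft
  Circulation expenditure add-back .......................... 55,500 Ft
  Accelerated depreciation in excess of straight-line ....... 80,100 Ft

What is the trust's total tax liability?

Regular tax:
  12,000 Ft × 12% = 1,440 Ft
  37,000 Ft × 25% = 9,250 Ft
  361,200 Ft × 38% = 137,256 Ft
  → 147,946 Ft

Alternative floor tax:
  Adjusted income: 410,200 Ft + 27,900 Ft + 55,500 Ft + 80,100 Ft = 573,700 Ft
  Less exemption 38,000 Ft → base 535,700 Ft
  535,700 Ft × 15% = 80,355 Ft

147,946 Ft > 80,355 Ft, so the regular tax governs.

147,946 Ft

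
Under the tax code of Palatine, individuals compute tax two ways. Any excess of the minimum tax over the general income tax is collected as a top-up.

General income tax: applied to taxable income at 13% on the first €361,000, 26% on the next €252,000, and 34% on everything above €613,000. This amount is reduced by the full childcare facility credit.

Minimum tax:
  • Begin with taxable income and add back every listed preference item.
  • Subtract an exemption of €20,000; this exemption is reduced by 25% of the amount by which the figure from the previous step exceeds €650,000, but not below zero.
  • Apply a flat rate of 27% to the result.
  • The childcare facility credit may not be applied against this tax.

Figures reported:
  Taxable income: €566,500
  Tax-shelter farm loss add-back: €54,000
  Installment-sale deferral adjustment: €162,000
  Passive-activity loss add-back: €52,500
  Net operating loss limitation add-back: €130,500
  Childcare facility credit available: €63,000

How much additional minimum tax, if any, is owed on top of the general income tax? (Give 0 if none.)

€223,325

Minimum tax:
  Adjusted income: €566,500 + €54,000 + €162,000 + €52,500 + €130,500 = €965,500
  Exemption: 25% × (€965,500 − €650,000) = €78,875 ≥ €20,000, so the exemption is fully phased out
  Base: €965,500 − €0 = €965,500
  €965,500 × 27% = €260,685

General income tax:
  €361,000 × 13% = €46,930
  €205,500 × 26% = €53,430
  → €100,360
  Less childcare facility credit €63,000 → €37,360

Excess of minimum tax over general income tax: €260,685 − €37,360 = €223,325.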